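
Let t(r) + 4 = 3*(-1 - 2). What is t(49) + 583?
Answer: 570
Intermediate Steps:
t(r) = -13 (t(r) = -4 + 3*(-1 - 2) = -4 + 3*(-3) = -4 - 9 = -13)
t(49) + 583 = -13 + 583 = 570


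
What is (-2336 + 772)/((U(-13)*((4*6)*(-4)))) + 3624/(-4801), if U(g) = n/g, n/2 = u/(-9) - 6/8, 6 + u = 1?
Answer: 73108977/134428 ≈ 543.85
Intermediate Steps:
u = -5 (u = -6 + 1 = -5)
n = -7/18 (n = 2*(-5/(-9) - 6/8) = 2*(-5*(-1/9) - 6*1/8) = 2*(5/9 - 3/4) = 2*(-7/36) = -7/18 ≈ -0.38889)
U(g) = -7/(18*g)
(-2336 + 772)/((U(-13)*((4*6)*(-4)))) + 3624/(-4801) = (-2336 + 772)/(((-7/18/(-13))*((4*6)*(-4)))) + 3624/(-4801) = -1564/((-7/18*(-1/13))*(24*(-4))) + 3624*(-1/4801) = -1564/((7/234)*(-96)) - 3624/4801 = -1564/(-112/39) - 3624/4801 = -1564*(-39/112) - 3624/4801 = 15249/28 - 3624/4801 = 73108977/134428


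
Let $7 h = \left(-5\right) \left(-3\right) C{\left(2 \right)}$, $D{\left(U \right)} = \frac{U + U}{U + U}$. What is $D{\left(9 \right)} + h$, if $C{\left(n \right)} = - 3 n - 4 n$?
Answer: $-29$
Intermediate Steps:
$C{\left(n \right)} = - 7 n$
$D{\left(U \right)} = 1$ ($D{\left(U \right)} = \frac{2 U}{2 U} = 2 U \frac{1}{2 U} = 1$)
$h = -30$ ($h = \frac{\left(-5\right) \left(-3\right) \left(\left(-7\right) 2\right)}{7} = \frac{15 \left(-14\right)}{7} = \frac{1}{7} \left(-210\right) = -30$)
$D{\left(9 \right)} + h = 1 - 30 = -29$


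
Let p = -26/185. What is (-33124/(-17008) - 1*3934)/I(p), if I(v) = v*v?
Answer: -572210752575/2874352 ≈ -1.9907e+5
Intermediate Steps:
p = -26/185 (p = -26*1/185 = -26/185 ≈ -0.14054)
I(v) = v²
(-33124/(-17008) - 1*3934)/I(p) = (-33124/(-17008) - 1*3934)/((-26/185)²) = (-33124*(-1/17008) - 3934)/(676/34225) = (8281/4252 - 3934)*(34225/676) = -16719087/4252*34225/676 = -572210752575/2874352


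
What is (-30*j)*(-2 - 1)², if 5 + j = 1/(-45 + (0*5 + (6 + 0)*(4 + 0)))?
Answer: 9540/7 ≈ 1362.9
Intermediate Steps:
j = -106/21 (j = -5 + 1/(-45 + (0*5 + (6 + 0)*(4 + 0))) = -5 + 1/(-45 + (0 + 6*4)) = -5 + 1/(-45 + (0 + 24)) = -5 + 1/(-45 + 24) = -5 + 1/(-21) = -5 - 1/21 = -106/21 ≈ -5.0476)
(-30*j)*(-2 - 1)² = (-30*(-106/21))*(-2 - 1)² = (1060/7)*(-3)² = (1060/7)*9 = 9540/7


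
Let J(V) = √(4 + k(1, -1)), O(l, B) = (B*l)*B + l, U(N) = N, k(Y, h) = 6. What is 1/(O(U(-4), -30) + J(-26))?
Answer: -1802/6494403 - √10/12988806 ≈ -0.00027771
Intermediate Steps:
O(l, B) = l + l*B² (O(l, B) = l*B² + l = l + l*B²)
J(V) = √10 (J(V) = √(4 + 6) = √10)
1/(O(U(-4), -30) + J(-26)) = 1/(-4*(1 + (-30)²) + √10) = 1/(-4*(1 + 900) + √10) = 1/(-4*901 + √10) = 1/(-3604 + √10)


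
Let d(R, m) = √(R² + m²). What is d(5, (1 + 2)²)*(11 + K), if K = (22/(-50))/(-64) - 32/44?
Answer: 180921*√106/17600 ≈ 105.83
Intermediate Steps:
K = -12679/17600 (K = (22*(-1/50))*(-1/64) - 32*1/44 = -11/25*(-1/64) - 8/11 = 11/1600 - 8/11 = -12679/17600 ≈ -0.72040)
d(5, (1 + 2)²)*(11 + K) = √(5² + ((1 + 2)²)²)*(11 - 12679/17600) = √(25 + (3²)²)*(180921/17600) = √(25 + 9²)*(180921/17600) = √(25 + 81)*(180921/17600) = √106*(180921/17600) = 180921*√106/17600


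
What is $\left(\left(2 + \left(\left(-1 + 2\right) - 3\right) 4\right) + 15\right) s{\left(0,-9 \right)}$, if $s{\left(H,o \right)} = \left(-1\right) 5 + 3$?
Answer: $-18$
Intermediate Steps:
$s{\left(H,o \right)} = -2$ ($s{\left(H,o \right)} = -5 + 3 = -2$)
$\left(\left(2 + \left(\left(-1 + 2\right) - 3\right) 4\right) + 15\right) s{\left(0,-9 \right)} = \left(\left(2 + \left(\left(-1 + 2\right) - 3\right) 4\right) + 15\right) \left(-2\right) = \left(\left(2 + \left(1 - 3\right) 4\right) + 15\right) \left(-2\right) = \left(\left(2 - 8\right) + 15\right) \left(-2\right) = \left(-6 + 15\right) \left(-2\right) = 9 \left(-2\right) = -18$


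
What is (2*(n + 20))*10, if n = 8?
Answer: 560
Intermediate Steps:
(2*(n + 20))*10 = (2*(8 + 20))*10 = (2*28)*10 = 56*10 = 560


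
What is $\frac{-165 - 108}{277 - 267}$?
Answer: $- \frac{273}{10} \approx -27.3$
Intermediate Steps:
$\frac{-165 - 108}{277 - 267} = \frac{-165 + \left(-170 + 62\right)}{10} = \left(-165 - 108\right) \frac{1}{10} = \left(-273\right) \frac{1}{10} = - \frac{273}{10}$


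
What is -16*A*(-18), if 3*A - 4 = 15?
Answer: 1824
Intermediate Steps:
A = 19/3 (A = 4/3 + (1/3)*15 = 4/3 + 5 = 19/3 ≈ 6.3333)
-16*A*(-18) = -16*19/3*(-18) = -304/3*(-18) = 1824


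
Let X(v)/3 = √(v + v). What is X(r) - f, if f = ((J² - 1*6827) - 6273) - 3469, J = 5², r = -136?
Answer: 15944 + 12*I*√17 ≈ 15944.0 + 49.477*I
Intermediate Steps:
J = 25
X(v) = 3*√2*√v (X(v) = 3*√(v + v) = 3*√(2*v) = 3*(√2*√v) = 3*√2*√v)
f = -15944 (f = ((25² - 1*6827) - 6273) - 3469 = ((625 - 6827) - 6273) - 3469 = (-6202 - 6273) - 3469 = -12475 - 3469 = -15944)
X(r) - f = 3*√2*√(-136) - 1*(-15944) = 3*√2*(2*I*√34) + 15944 = 12*I*√17 + 15944 = 15944 + 12*I*√17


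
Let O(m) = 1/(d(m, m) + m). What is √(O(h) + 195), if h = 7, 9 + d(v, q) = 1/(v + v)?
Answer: √15753/9 ≈ 13.946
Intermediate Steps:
d(v, q) = -9 + 1/(2*v) (d(v, q) = -9 + 1/(v + v) = -9 + 1/(2*v))
O(m) = 1/(-9 + m + 1/(2*m)) (O(m) = 1/((-9 + 1/(2*m)) + m) = 1/(-9 + m + 1/(2*m)))
√(O(h) + 195) = √(2*7/(1 + 2*7*(-9 + 7)) + 195) = √(2*7/(1 + 2*7*(-2)) + 195) = √(2*7/(1 - 28) + 195) = √(2*7/(-27) + 195) = √(2*7*(-1/27) + 195) = √(-14/27 + 195) = √(5251/27) = √15753/9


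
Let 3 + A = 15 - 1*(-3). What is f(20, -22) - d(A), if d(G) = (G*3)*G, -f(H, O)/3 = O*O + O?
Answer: -2061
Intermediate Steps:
A = 15 (A = -3 + (15 - 1*(-3)) = -3 + (15 + 3) = -3 + 18 = 15)
f(H, O) = -3*O - 3*O**2 (f(H, O) = -3*(O*O + O) = -3*(O**2 + O) = -3*(O + O**2) = -3*O - 3*O**2)
d(G) = 3*G**2 (d(G) = (3*G)*G = 3*G**2)
f(20, -22) - d(A) = -3*(-22)*(1 - 22) - 3*15**2 = -3*(-22)*(-21) - 3*225 = -1386 - 1*675 = -1386 - 675 = -2061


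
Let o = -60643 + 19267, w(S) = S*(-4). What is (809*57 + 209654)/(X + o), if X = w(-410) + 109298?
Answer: 255767/69562 ≈ 3.6768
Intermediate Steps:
w(S) = -4*S
o = -41376
X = 110938 (X = -4*(-410) + 109298 = 1640 + 109298 = 110938)
(809*57 + 209654)/(X + o) = (809*57 + 209654)/(110938 - 41376) = (46113 + 209654)/69562 = 255767*(1/69562) = 255767/69562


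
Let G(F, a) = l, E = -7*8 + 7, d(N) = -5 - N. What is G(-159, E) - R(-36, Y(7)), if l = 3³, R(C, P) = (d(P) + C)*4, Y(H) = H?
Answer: 219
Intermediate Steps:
E = -49 (E = -56 + 7 = -49)
R(C, P) = -20 - 4*P + 4*C (R(C, P) = ((-5 - P) + C)*4 = (-5 + C - P)*4 = -20 - 4*P + 4*C)
l = 27
G(F, a) = 27
G(-159, E) - R(-36, Y(7)) = 27 - (-20 - 4*7 + 4*(-36)) = 27 - (-20 - 28 - 144) = 27 - 1*(-192) = 27 + 192 = 219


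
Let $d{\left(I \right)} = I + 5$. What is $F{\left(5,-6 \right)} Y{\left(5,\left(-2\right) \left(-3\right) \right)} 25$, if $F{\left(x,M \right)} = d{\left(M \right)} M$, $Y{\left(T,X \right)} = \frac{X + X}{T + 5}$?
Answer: $180$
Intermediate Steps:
$d{\left(I \right)} = 5 + I$
$Y{\left(T,X \right)} = \frac{2 X}{5 + T}$
$F{\left(x,M \right)} = M \left(5 + M\right)$ ($F{\left(x,M \right)} = \left(5 + M\right) M = M \left(5 + M\right)$)
$F{\left(5,-6 \right)} Y{\left(5,\left(-2\right) \left(-3\right) \right)} 25 = - 6 \left(5 - 6\right) \frac{2 \left(\left(-2\right) \left(-3\right)\right)}{5 + 5} \cdot 25 = \left(-6\right) \left(-1\right) 2 \cdot 6 \cdot \frac{1}{10} \cdot 25 = 6 \cdot 2 \cdot 6 \cdot \frac{1}{10} \cdot 25 = 6 \cdot \frac{6}{5} \cdot 25 = \frac{36}{5} \cdot 25 = 180$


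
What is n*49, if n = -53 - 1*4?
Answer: -2793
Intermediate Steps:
n = -57 (n = -53 - 4 = -57)
n*49 = -57*49 = -2793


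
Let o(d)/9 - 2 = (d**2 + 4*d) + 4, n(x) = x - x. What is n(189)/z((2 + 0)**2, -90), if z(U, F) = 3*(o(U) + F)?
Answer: 0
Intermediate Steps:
n(x) = 0
o(d) = 54 + 9*d**2 + 36*d (o(d) = 18 + 9*((d**2 + 4*d) + 4) = 18 + 9*(4 + d**2 + 4*d) = 18 + (36 + 9*d**2 + 36*d) = 54 + 9*d**2 + 36*d)
z(U, F) = 162 + 3*F + 27*U**2 + 108*U (z(U, F) = 3*((54 + 9*U**2 + 36*U) + F) = 3*(54 + F + 9*U**2 + 36*U) = 162 + 3*F + 27*U**2 + 108*U)
n(189)/z((2 + 0)**2, -90) = 0/(162 + 3*(-90) + 27*((2 + 0)**2)**2 + 108*(2 + 0)**2) = 0/(162 - 270 + 27*(2**2)**2 + 108*2**2) = 0/(162 - 270 + 27*4**2 + 108*4) = 0/(162 - 270 + 27*16 + 432) = 0/(162 - 270 + 432 + 432) = 0/756 = 0*(1/756) = 0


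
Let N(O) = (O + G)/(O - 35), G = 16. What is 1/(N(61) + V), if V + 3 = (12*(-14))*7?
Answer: -26/30577 ≈ -0.00085031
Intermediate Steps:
N(O) = (16 + O)/(-35 + O) (N(O) = (O + 16)/(O - 35) = (16 + O)/(-35 + O))
V = -1179 (V = -3 + (12*(-14))*7 = -3 - 168*7 = -3 - 1176 = -1179)
1/(N(61) + V) = 1/((16 + 61)/(-35 + 61) - 1179) = 1/(77/26 - 1179) = 1/(-30577/26) = -26/30577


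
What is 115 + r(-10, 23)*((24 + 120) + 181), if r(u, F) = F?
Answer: 7590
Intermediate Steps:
115 + r(-10, 23)*((24 + 120) + 181) = 115 + 23*((24 + 120) + 181) = 115 + 23*(144 + 181) = 115 + 23*325 = 115 + 7475 = 7590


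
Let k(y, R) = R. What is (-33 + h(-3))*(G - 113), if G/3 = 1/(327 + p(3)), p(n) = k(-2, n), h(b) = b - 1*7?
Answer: 534447/110 ≈ 4858.6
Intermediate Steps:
h(b) = -7 + b (h(b) = b - 7 = -7 + b)
p(n) = n
G = 1/110 (G = 3/(327 + 3) = 3/330 = 3*(1/330) = 1/110 ≈ 0.0090909)
(-33 + h(-3))*(G - 113) = (-33 + (-7 - 3))*(1/110 - 113) = (-33 - 10)*(-12429/110) = -43*(-12429/110) = 534447/110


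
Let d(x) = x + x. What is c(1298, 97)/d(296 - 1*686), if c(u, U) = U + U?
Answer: -97/390 ≈ -0.24872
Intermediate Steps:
d(x) = 2*x
c(u, U) = 2*U
c(1298, 97)/d(296 - 1*686) = (2*97)/((2*(296 - 1*686))) = 194/((2*(296 - 686))) = 194/((2*(-390))) = 194/(-780) = 194*(-1/780) = -97/390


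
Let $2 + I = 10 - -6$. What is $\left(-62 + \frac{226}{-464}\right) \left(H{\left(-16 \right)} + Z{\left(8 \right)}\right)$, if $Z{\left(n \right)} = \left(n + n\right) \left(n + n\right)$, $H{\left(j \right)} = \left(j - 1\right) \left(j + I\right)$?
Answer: $- \frac{72485}{4} \approx -18121.0$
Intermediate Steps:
$I = 14$ ($I = -2 + \left(10 - -6\right) = -2 + \left(10 + 6\right) = -2 + 16 = 14$)
$H{\left(j \right)} = \left(-1 + j\right) \left(14 + j\right)$ ($H{\left(j \right)} = \left(j - 1\right) \left(j + 14\right) = \left(-1 + j\right) \left(14 + j\right)$)
$Z{\left(n \right)} = 4 n^{2}$ ($Z{\left(n \right)} = 2 n 2 n = 4 n^{2}$)
$\left(-62 + \frac{226}{-464}\right) \left(H{\left(-16 \right)} + Z{\left(8 \right)}\right) = \left(-62 + \frac{226}{-464}\right) \left(\left(-14 + \left(-16\right)^{2} + 13 \left(-16\right)\right) + 4 \cdot 8^{2}\right) = \left(-62 + 226 \left(- \frac{1}{464}\right)\right) \left(\left(-14 + 256 - 208\right) + 4 \cdot 64\right) = \left(-62 - \frac{113}{232}\right) \left(34 + 256\right) = \left(- \frac{14497}{232}\right) 290 = - \frac{72485}{4}$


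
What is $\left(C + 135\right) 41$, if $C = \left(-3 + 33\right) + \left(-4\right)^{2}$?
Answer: $7421$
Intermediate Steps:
$C = 46$ ($C = 30 + 16 = 46$)
$\left(C + 135\right) 41 = \left(46 + 135\right) 41 = 181 \cdot 41 = 7421$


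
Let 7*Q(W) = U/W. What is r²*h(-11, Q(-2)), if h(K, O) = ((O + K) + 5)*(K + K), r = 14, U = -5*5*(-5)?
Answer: 64372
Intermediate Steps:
U = 125 (U = -25*(-5) = 125)
Q(W) = 125/(7*W) (Q(W) = (125/W)/7 = 125/(7*W))
h(K, O) = 2*K*(5 + K + O) (h(K, O) = ((K + O) + 5)*(2*K) = (5 + K + O)*(2*K) = 2*K*(5 + K + O))
r²*h(-11, Q(-2)) = 14²*(2*(-11)*(5 - 11 + (125/7)/(-2))) = 196*(2*(-11)*(5 - 11 + (125/7)*(-½))) = 196*(2*(-11)*(5 - 11 - 125/14)) = 196*(2*(-11)*(-209/14)) = 196*(2299/7) = 64372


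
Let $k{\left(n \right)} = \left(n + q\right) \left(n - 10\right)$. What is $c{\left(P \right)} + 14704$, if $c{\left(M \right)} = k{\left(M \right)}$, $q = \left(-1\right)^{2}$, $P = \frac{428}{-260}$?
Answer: $\frac{62156194}{4225} \approx 14712.0$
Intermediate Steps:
$P = - \frac{107}{65}$ ($P = 428 \left(- \frac{1}{260}\right) = - \frac{107}{65} \approx -1.6462$)
$q = 1$
$k{\left(n \right)} = \left(1 + n\right) \left(-10 + n\right)$ ($k{\left(n \right)} = \left(n + 1\right) \left(n - 10\right) = \left(1 + n\right) \left(-10 + n\right)$)
$c{\left(M \right)} = -10 + M^{2} - 9 M$
$c{\left(P \right)} + 14704 = \left(-10 + \left(- \frac{107}{65}\right)^{2} - - \frac{963}{65}\right) + 14704 = \left(-10 + \frac{11449}{4225} + \frac{963}{65}\right) + 14704 = \frac{31794}{4225} + 14704 = \frac{62156194}{4225}$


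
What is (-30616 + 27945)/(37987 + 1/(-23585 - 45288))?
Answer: -183959783/2616278650 ≈ -0.070314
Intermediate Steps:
(-30616 + 27945)/(37987 + 1/(-23585 - 45288)) = -2671/(37987 + 1/(-68873)) = -2671/(37987 - 1/68873) = -2671/2616278650/68873 = -2671*68873/2616278650 = -183959783/2616278650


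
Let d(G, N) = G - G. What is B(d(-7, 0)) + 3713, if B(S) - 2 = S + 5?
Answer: 3720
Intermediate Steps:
d(G, N) = 0
B(S) = 7 + S (B(S) = 2 + (S + 5) = 2 + (5 + S) = 7 + S)
B(d(-7, 0)) + 3713 = (7 + 0) + 3713 = 7 + 3713 = 3720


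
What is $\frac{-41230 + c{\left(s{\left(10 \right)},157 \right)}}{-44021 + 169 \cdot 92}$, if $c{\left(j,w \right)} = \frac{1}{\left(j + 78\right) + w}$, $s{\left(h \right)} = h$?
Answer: $\frac{10101349}{6975885} \approx 1.448$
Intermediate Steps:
$c{\left(j,w \right)} = \frac{1}{78 + j + w}$ ($c{\left(j,w \right)} = \frac{1}{\left(78 + j\right) + w} = \frac{1}{78 + j + w}$)
$\frac{-41230 + c{\left(s{\left(10 \right)},157 \right)}}{-44021 + 169 \cdot 92} = \frac{-41230 + \frac{1}{78 + 10 + 157}}{-44021 + 169 \cdot 92} = \frac{-41230 + \frac{1}{245}}{-44021 + 15548} = \frac{-41230 + \frac{1}{245}}{-28473} = \left(- \frac{10101349}{245}\right) \left(- \frac{1}{28473}\right) = \frac{10101349}{6975885}$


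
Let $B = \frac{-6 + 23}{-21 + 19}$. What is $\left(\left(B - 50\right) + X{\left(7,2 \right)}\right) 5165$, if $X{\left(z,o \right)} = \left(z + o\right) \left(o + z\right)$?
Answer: $\frac{232425}{2} \approx 1.1621 \cdot 10^{5}$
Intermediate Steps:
$B = - \frac{17}{2}$ ($B = \frac{17}{-2} = 17 \left(- \frac{1}{2}\right) = - \frac{17}{2} \approx -8.5$)
$X{\left(z,o \right)} = \left(o + z\right)^{2}$ ($X{\left(z,o \right)} = \left(o + z\right) \left(o + z\right) = \left(o + z\right)^{2}$)
$\left(\left(B - 50\right) + X{\left(7,2 \right)}\right) 5165 = \left(\left(- \frac{17}{2} - 50\right) + \left(2 + 7\right)^{2}\right) 5165 = \left(- \frac{117}{2} + 9^{2}\right) 5165 = \left(- \frac{117}{2} + 81\right) 5165 = \frac{45}{2} \cdot 5165 = \frac{232425}{2}$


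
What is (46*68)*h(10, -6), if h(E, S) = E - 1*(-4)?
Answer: 43792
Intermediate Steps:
h(E, S) = 4 + E (h(E, S) = E + 4 = 4 + E)
(46*68)*h(10, -6) = (46*68)*(4 + 10) = 3128*14 = 43792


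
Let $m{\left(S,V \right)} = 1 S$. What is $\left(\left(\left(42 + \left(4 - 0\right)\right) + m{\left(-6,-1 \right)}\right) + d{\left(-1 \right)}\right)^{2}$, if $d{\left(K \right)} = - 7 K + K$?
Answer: $2116$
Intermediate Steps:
$m{\left(S,V \right)} = S$
$d{\left(K \right)} = - 6 K$
$\left(\left(\left(42 + \left(4 - 0\right)\right) + m{\left(-6,-1 \right)}\right) + d{\left(-1 \right)}\right)^{2} = \left(\left(\left(42 + \left(4 - 0\right)\right) - 6\right) - -6\right)^{2} = \left(\left(\left(42 + \left(4 + 0\right)\right) - 6\right) + 6\right)^{2} = \left(\left(\left(42 + 4\right) - 6\right) + 6\right)^{2} = \left(\left(46 - 6\right) + 6\right)^{2} = \left(40 + 6\right)^{2} = 46^{2} = 2116$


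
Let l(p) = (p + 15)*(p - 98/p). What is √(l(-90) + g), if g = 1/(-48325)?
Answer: √5606134665978/28995 ≈ 81.660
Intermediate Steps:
g = -1/48325 ≈ -2.0693e-5
l(p) = (15 + p)*(p - 98/p)
√(l(-90) + g) = √((-98 + (-90)² - 1470/(-90) + 15*(-90)) - 1/48325) = √((-98 + 8100 - 1470*(-1/90) - 1350) - 1/48325) = √((-98 + 8100 + 49/3 - 1350) - 1/48325) = √(20005/3 - 1/48325) = √(966741622/144975) = √5606134665978/28995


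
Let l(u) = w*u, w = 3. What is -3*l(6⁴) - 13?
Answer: -11677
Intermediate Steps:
l(u) = 3*u
-3*l(6⁴) - 13 = -9*6⁴ - 13 = -9*1296 - 13 = -3*3888 - 13 = -11664 - 13 = -11677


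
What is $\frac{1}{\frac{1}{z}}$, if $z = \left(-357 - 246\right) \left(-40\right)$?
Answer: $24120$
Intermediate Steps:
$z = 24120$ ($z = \left(-603\right) \left(-40\right) = 24120$)
$\frac{1}{\frac{1}{z}} = \frac{1}{\frac{1}{24120}} = 24120$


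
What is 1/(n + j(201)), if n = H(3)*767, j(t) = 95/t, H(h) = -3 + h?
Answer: 201/95 ≈ 2.1158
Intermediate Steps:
n = 0 (n = (-3 + 3)*767 = 0*767 = 0)
1/(n + j(201)) = 1/(0 + 95/201) = 1/(95/201) = 201/95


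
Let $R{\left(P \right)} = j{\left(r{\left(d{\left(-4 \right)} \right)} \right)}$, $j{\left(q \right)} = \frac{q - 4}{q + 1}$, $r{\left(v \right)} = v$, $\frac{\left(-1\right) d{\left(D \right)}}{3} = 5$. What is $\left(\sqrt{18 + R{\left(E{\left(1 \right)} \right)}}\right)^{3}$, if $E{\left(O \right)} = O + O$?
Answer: $\frac{271 \sqrt{3794}}{196} \approx 85.165$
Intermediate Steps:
$d{\left(D \right)} = -15$ ($d{\left(D \right)} = \left(-3\right) 5 = -15$)
$j{\left(q \right)} = \frac{-4 + q}{1 + q}$
$E{\left(O \right)} = 2 O$
$R{\left(P \right)} = \frac{19}{14}$ ($R{\left(P \right)} = \frac{-4 - 15}{1 - 15} = \frac{1}{-14} \left(-19\right) = \left(- \frac{1}{14}\right) \left(-19\right) = \frac{19}{14}$)
$\left(\sqrt{18 + R{\left(E{\left(1 \right)} \right)}}\right)^{3} = \left(\sqrt{18 + \frac{19}{14}}\right)^{3} = \left(\sqrt{\frac{271}{14}}\right)^{3} = \left(\frac{\sqrt{3794}}{14}\right)^{3} = \frac{271 \sqrt{3794}}{196}$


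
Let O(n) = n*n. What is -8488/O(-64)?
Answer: -1061/512 ≈ -2.0723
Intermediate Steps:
O(n) = n²
-8488/O(-64) = -8488/((-64)²) = -8488/4096 = -8488*1/4096 = -1061/512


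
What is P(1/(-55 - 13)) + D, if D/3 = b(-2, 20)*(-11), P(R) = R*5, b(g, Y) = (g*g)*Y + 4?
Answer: -188501/68 ≈ -2772.1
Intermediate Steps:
b(g, Y) = 4 + Y*g² (b(g, Y) = g²*Y + 4 = Y*g² + 4 = 4 + Y*g²)
P(R) = 5*R
D = -2772 (D = 3*((4 + 20*(-2)²)*(-11)) = 3*((4 + 20*4)*(-11)) = 3*((4 + 80)*(-11)) = 3*(84*(-11)) = 3*(-924) = -2772)
P(1/(-55 - 13)) + D = 5/(-55 - 13) - 2772 = 5/(-68) - 2772 = 5*(-1/68) - 2772 = -5/68 - 2772 = -188501/68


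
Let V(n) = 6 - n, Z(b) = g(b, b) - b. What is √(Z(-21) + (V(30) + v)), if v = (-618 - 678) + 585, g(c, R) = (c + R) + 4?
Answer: 4*I*√47 ≈ 27.423*I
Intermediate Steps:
g(c, R) = 4 + R + c (g(c, R) = (R + c) + 4 = 4 + R + c)
v = -711 (v = -1296 + 585 = -711)
Z(b) = 4 + b (Z(b) = (4 + b + b) - b = (4 + 2*b) - b = 4 + b)
√(Z(-21) + (V(30) + v)) = √((4 - 21) + ((6 - 1*30) - 711)) = √(-17 + ((6 - 30) - 711)) = √(-17 + (-24 - 711)) = √(-17 - 735) = √(-752) = 4*I*√47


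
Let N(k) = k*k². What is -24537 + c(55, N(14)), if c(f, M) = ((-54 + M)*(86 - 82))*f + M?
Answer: 570007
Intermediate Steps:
N(k) = k³
c(f, M) = M + f*(-216 + 4*M) (c(f, M) = ((-54 + M)*4)*f + M = (-216 + 4*M)*f + M = f*(-216 + 4*M) + M = M + f*(-216 + 4*M))
-24537 + c(55, N(14)) = -24537 + (14³ - 216*55 + 4*14³*55) = -24537 + (2744 - 11880 + 4*2744*55) = -24537 + (2744 - 11880 + 603680) = -24537 + 594544 = 570007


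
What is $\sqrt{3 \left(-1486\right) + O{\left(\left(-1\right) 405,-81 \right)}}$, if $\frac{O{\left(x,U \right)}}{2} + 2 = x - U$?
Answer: $i \sqrt{5110} \approx 71.484 i$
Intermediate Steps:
$O{\left(x,U \right)} = -4 - 2 U + 2 x$ ($O{\left(x,U \right)} = -4 + 2 \left(x - U\right) = -4 - \left(- 2 x + 2 U\right) = -4 - 2 U + 2 x$)
$\sqrt{3 \left(-1486\right) + O{\left(\left(-1\right) 405,-81 \right)}} = \sqrt{3 \left(-1486\right) - \left(-158 - \left(-2\right) 405\right)} = \sqrt{-4458 + \left(-4 + 162 + 2 \left(-405\right)\right)} = \sqrt{-4458 - 652} = \sqrt{-5110} = i \sqrt{5110}$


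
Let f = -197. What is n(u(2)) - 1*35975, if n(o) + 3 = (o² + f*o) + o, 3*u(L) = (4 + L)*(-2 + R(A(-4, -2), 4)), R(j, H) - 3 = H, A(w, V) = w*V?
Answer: -37838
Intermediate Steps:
A(w, V) = V*w
R(j, H) = 3 + H
u(L) = 20/3 + 5*L/3 (u(L) = ((4 + L)*(-2 + (3 + 4)))/3 = ((4 + L)*(-2 + 7))/3 = ((4 + L)*5)/3 = (20 + 5*L)/3 = 20/3 + 5*L/3)
n(o) = -3 + o² - 196*o (n(o) = -3 + ((o² - 197*o) + o) = -3 + (o² - 196*o) = -3 + o² - 196*o)
n(u(2)) - 1*35975 = (-3 + (20/3 + (5/3)*2)² - 196*(20/3 + (5/3)*2)) - 1*35975 = (-3 + (20/3 + 10/3)² - 196*(20/3 + 10/3)) - 35975 = (-3 + 10² - 196*10) - 35975 = (-3 + 100 - 1960) - 35975 = -1863 - 35975 = -37838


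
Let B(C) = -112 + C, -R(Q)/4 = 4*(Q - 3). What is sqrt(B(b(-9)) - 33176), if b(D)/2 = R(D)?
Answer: 6*I*sqrt(914) ≈ 181.39*I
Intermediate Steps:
R(Q) = 48 - 16*Q (R(Q) = -16*(Q - 3) = -16*(-3 + Q) = -4*(-12 + 4*Q) = 48 - 16*Q)
b(D) = 96 - 32*D (b(D) = 2*(48 - 16*D) = 96 - 32*D)
sqrt(B(b(-9)) - 33176) = sqrt((-112 + (96 - 32*(-9))) - 33176) = sqrt((-112 + (96 + 288)) - 33176) = sqrt((-112 + 384) - 33176) = sqrt(272 - 33176) = sqrt(-32904) = 6*I*sqrt(914)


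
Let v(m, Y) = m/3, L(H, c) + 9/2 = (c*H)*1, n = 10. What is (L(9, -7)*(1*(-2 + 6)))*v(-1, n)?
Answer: 90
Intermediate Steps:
L(H, c) = -9/2 + H*c (L(H, c) = -9/2 + (c*H)*1 = -9/2 + (H*c)*1 = -9/2 + H*c)
v(m, Y) = m/3 (v(m, Y) = m*(1/3) = m/3)
(L(9, -7)*(1*(-2 + 6)))*v(-1, n) = ((-9/2 + 9*(-7))*(1*(-2 + 6)))*((1/3)*(-1)) = ((-9/2 - 63)*(1*4))*(-1/3) = -135/2*4*(-1/3) = -270*(-1/3) = 90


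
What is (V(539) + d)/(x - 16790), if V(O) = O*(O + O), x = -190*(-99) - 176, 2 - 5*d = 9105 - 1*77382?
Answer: 2973489/9220 ≈ 322.50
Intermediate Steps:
d = 68279/5 (d = ⅖ - (9105 - 1*77382)/5 = ⅖ - (9105 - 77382)/5 = ⅖ - ⅕*(-68277) = ⅖ + 68277/5 = 68279/5 ≈ 13656.)
x = 18634 (x = 18810 - 176 = 18634)
V(O) = 2*O² (V(O) = O*(2*O) = 2*O²)
(V(539) + d)/(x - 16790) = (2*539² + 68279/5)/(18634 - 16790) = (2*290521 + 68279/5)/1844 = (581042 + 68279/5)*(1/1844) = (2973489/5)*(1/1844) = 2973489/9220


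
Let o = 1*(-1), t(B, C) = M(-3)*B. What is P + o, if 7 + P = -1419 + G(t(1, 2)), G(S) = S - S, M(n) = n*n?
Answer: -1427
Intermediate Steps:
M(n) = n²
t(B, C) = 9*B (t(B, C) = (-3)²*B = 9*B)
G(S) = 0
o = -1
P = -1426 (P = -7 + (-1419 + 0) = -7 - 1419 = -1426)
P + o = -1426 - 1 = -1427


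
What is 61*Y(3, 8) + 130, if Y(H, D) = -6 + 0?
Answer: -236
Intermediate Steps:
Y(H, D) = -6
61*Y(3, 8) + 130 = 61*(-6) + 130 = -366 + 130 = -236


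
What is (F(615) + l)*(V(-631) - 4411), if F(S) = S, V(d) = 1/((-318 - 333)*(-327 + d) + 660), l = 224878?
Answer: -620977663106621/624318 ≈ -9.9465e+8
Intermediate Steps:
V(d) = 1/(213537 - 651*d) (V(d) = 1/(-651*(-327 + d) + 660) = 1/((212877 - 651*d) + 660) = 1/(213537 - 651*d))
(F(615) + l)*(V(-631) - 4411) = (615 + 224878)*(-1/(-213537 + 651*(-631)) - 4411) = 225493*(-1/(-213537 - 410781) - 4411) = 225493*(-1/(-624318) - 4411) = 225493*(-1*(-1/624318) - 4411) = 225493*(1/624318 - 4411) = 225493*(-2753866697/624318) = -620977663106621/624318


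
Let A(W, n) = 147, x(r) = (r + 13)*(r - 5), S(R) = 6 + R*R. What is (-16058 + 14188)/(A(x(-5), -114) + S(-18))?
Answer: -1870/477 ≈ -3.9203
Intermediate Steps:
S(R) = 6 + R²
x(r) = (-5 + r)*(13 + r) (x(r) = (13 + r)*(-5 + r) = (-5 + r)*(13 + r))
(-16058 + 14188)/(A(x(-5), -114) + S(-18)) = (-16058 + 14188)/(147 + (6 + (-18)²)) = -1870/(147 + (6 + 324)) = -1870/(147 + 330) = -1870/477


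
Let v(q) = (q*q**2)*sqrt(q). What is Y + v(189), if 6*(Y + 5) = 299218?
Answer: 149594/3 + 20253807*sqrt(21) ≈ 9.2865e+7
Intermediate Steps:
Y = 149594/3 (Y = -5 + (1/6)*299218 = -5 + 149609/3 = 149594/3 ≈ 49865.)
v(q) = q**(7/2) (v(q) = q**3*sqrt(q) = q**(7/2))
Y + v(189) = 149594/3 + 189**(7/2) = 149594/3 + 20253807*sqrt(21)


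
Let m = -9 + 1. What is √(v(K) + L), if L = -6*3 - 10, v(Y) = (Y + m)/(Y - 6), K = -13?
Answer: I*√9709/19 ≈ 5.186*I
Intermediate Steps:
m = -8
v(Y) = (-8 + Y)/(-6 + Y) (v(Y) = (Y - 8)/(Y - 6) = (-8 + Y)/(-6 + Y))
L = -28 (L = -18 - 10 = -28)
√(v(K) + L) = √((-8 - 13)/(-6 - 13) - 28) = √(-21/(-19) - 28) = √(-1/19*(-21) - 28) = √(21/19 - 28) = √(-511/19) = I*√9709/19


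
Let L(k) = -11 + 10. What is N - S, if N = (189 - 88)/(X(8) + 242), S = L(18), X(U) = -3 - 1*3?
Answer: 337/236 ≈ 1.4280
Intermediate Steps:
L(k) = -1
X(U) = -6 (X(U) = -3 - 3 = -6)
S = -1
N = 101/236 (N = (189 - 88)/(-6 + 242) = 101/236 ≈ 0.42797)
N - S = 101/236 - 1*(-1) = 101/236 + 1 = 337/236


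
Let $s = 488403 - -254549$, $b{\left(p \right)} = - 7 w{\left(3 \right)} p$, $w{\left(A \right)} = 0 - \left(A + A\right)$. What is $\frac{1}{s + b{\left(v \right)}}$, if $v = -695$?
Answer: $\frac{1}{713762} \approx 1.401 \cdot 10^{-6}$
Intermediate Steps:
$w{\left(A \right)} = - 2 A$ ($w{\left(A \right)} = 0 - 2 A = - 2 A$)
$b{\left(p \right)} = 42 p$ ($b{\left(p \right)} = - 7 \left(\left(-2\right) 3\right) p = \left(-7\right) \left(-6\right) p = 42 p$)
$s = 742952$ ($s = 488403 + 254549 = 742952$)
$\frac{1}{s + b{\left(v \right)}} = \frac{1}{742952 + 42 \left(-695\right)} = \frac{1}{742952 - 29190} = \frac{1}{713762}$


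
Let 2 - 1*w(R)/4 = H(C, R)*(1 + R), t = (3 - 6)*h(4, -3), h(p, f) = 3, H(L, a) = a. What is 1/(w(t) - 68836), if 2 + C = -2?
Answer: -1/69116 ≈ -1.4468e-5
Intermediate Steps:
C = -4 (C = -2 - 2 = -4)
t = -9 (t = (3 - 6)*3 = -3*3 = -9)
w(R) = 8 - 4*R*(1 + R)
1/(w(t) - 68836) = 1/((8 - 4*(-9) - 4*(-9)²) - 68836) = 1/((8 + 36 - 4*81) - 68836) = 1/((8 + 36 - 324) - 68836) = 1/(-280 - 68836) = 1/(-69116) = -1/69116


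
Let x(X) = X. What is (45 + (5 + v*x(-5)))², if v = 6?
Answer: 400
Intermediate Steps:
(45 + (5 + v*x(-5)))² = (45 + (5 + 6*(-5)))² = (45 + (5 - 30))² = (45 - 25)² = 20² = 400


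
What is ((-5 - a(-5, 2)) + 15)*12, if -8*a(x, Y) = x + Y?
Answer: 231/2 ≈ 115.50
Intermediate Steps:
a(x, Y) = -Y/8 - x/8 (a(x, Y) = -(x + Y)/8 = -(Y + x)/8 = -Y/8 - x/8)
((-5 - a(-5, 2)) + 15)*12 = ((-5 - (-⅛*2 - ⅛*(-5))) + 15)*12 = ((-5 - (-¼ + 5/8)) + 15)*12 = ((-5 - 1*3/8) + 15)*12 = ((-5 - 3/8) + 15)*12 = (-43/8 + 15)*12 = (77/8)*12 = 231/2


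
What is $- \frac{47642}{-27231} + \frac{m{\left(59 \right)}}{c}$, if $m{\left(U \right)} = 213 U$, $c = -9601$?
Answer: $\frac{115198865}{261444831} \approx 0.44062$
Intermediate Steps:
$- \frac{47642}{-27231} + \frac{m{\left(59 \right)}}{c} = - \frac{47642}{-27231} + \frac{213 \cdot 59}{-9601} = \left(-47642\right) \left(- \frac{1}{27231}\right) + 12567 \left(- \frac{1}{9601}\right) = \frac{47642}{27231} - \frac{12567}{9601} = \frac{115198865}{261444831}$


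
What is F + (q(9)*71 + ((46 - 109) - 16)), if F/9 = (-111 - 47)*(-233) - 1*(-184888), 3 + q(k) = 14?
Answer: 1996020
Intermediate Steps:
q(k) = 11 (q(k) = -3 + 14 = 11)
F = 1995318 (F = 9*((-111 - 47)*(-233) - 1*(-184888)) = 9*(-158*(-233) + 184888) = 9*(36814 + 184888) = 9*221702 = 1995318)
F + (q(9)*71 + ((46 - 109) - 16)) = 1995318 + (11*71 + ((46 - 109) - 16)) = 1995318 + (781 + (-63 - 16)) = 1995318 + (781 - 79) = 1995318 + 702 = 1996020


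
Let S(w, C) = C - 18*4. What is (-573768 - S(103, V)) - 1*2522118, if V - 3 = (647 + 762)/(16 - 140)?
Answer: -383879899/124 ≈ -3.0958e+6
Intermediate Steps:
V = -1037/124 (V = 3 + (647 + 762)/(16 - 140) = 3 + 1409/(-124) = 3 + 1409*(-1/124) = 3 - 1409/124 = -1037/124 ≈ -8.3629)
S(w, C) = -72 + C (S(w, C) = C - 72 = -72 + C)
(-573768 - S(103, V)) - 1*2522118 = (-573768 - (-72 - 1037/124)) - 1*2522118 = (-573768 - 1*(-9965/124)) - 2522118 = (-573768 + 9965/124) - 2522118 = -71137267/124 - 2522118 = -383879899/124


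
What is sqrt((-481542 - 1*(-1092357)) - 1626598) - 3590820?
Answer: -3590820 + I*sqrt(1015783) ≈ -3.5908e+6 + 1007.9*I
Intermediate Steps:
sqrt((-481542 - 1*(-1092357)) - 1626598) - 3590820 = sqrt((-481542 + 1092357) - 1626598) - 3590820 = sqrt(610815 - 1626598) - 3590820 = sqrt(-1015783) - 3590820 = I*sqrt(1015783) - 3590820 = -3590820 + I*sqrt(1015783)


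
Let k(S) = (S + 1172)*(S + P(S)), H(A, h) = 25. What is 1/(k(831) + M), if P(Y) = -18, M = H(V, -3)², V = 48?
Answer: 1/1629064 ≈ 6.1385e-7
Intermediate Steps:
M = 625 (M = 25² = 625)
k(S) = (-18 + S)*(1172 + S) (k(S) = (S + 1172)*(S - 18) = (1172 + S)*(-18 + S) = (-18 + S)*(1172 + S))
1/(k(831) + M) = 1/((-21096 + 831² + 1154*831) + 625) = 1/((-21096 + 690561 + 958974) + 625) = 1/(1628439 + 625) = 1/1629064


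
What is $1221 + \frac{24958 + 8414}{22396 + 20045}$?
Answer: $\frac{17284611}{14147} \approx 1221.8$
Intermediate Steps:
$1221 + \frac{24958 + 8414}{22396 + 20045} = 1221 + \frac{33372}{42441} = 1221 + 33372 \cdot \frac{1}{42441} = 1221 + \frac{11124}{14147} = \frac{17284611}{14147}$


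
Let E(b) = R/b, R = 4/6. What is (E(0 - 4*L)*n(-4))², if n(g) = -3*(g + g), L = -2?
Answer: 4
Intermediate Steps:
R = ⅔ (R = 4*(⅙) = ⅔ ≈ 0.66667)
n(g) = -6*g
E(b) = 2/(3*b)
(E(0 - 4*L)*n(-4))² = ((2/(3*(0 - 4*(-2))))*(-6*(-4)))² = ((2/(3*(0 + 8)))*24)² = (((⅔)/8)*24)² = (((⅔)*(⅛))*24)² = ((1/12)*24)² = 2² = 4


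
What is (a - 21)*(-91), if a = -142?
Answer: 14833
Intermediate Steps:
(a - 21)*(-91) = (-142 - 21)*(-91) = -163*(-91) = 14833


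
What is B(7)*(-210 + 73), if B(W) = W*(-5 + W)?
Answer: -1918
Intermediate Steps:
B(7)*(-210 + 73) = (7*(-5 + 7))*(-210 + 73) = (7*2)*(-137) = 14*(-137) = -1918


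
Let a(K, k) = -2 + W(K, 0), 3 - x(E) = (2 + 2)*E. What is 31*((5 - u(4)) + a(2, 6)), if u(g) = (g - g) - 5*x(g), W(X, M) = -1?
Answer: -1953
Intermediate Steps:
x(E) = 3 - 4*E (x(E) = 3 - (2 + 2)*E = 3 - 4*E)
a(K, k) = -3 (a(K, k) = -2 - 1 = -3)
u(g) = -15 + 20*g (u(g) = (g - g) - 5*(3 - 4*g) = 0 + (-15 + 20*g) = -15 + 20*g)
31*((5 - u(4)) + a(2, 6)) = 31*((5 - (-15 + 20*4)) - 3) = 31*((5 - (-15 + 80)) - 3) = 31*((5 - 1*65) - 3) = 31*((5 - 65) - 3) = 31*(-60 - 3) = 31*(-63) = -1953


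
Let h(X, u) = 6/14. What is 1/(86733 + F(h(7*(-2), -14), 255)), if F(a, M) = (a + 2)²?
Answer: 49/4250206 ≈ 1.1529e-5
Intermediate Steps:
h(X, u) = 3/7 (h(X, u) = 6*(1/14) = 3/7)
F(a, M) = (2 + a)²
1/(86733 + F(h(7*(-2), -14), 255)) = 1/(86733 + (2 + 3/7)²) = 1/(86733 + (17/7)²) = 1/(86733 + 289/49) = 1/(4250206/49) = 49/4250206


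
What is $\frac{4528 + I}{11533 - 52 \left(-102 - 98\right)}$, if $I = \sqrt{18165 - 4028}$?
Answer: $\frac{4528}{21933} + \frac{\sqrt{14137}}{21933} \approx 0.21187$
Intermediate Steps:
$I = \sqrt{14137} \approx 118.9$
$\frac{4528 + I}{11533 - 52 \left(-102 - 98\right)} = \frac{4528 + \sqrt{14137}}{11533 - 52 \left(-102 - 98\right)} = \frac{4528 + \sqrt{14137}}{11533 - -10400} = \frac{4528 + \sqrt{14137}}{11533 + 10400} = \frac{4528 + \sqrt{14137}}{21933} = \left(4528 + \sqrt{14137}\right) \frac{1}{21933} = \frac{4528}{21933} + \frac{\sqrt{14137}}{21933}$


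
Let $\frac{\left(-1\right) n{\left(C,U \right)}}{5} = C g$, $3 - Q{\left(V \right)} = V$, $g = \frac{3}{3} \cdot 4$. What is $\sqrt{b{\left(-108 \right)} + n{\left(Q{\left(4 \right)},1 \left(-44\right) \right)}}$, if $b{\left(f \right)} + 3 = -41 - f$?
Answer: $2 \sqrt{21} \approx 9.1651$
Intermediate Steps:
$b{\left(f \right)} = -44 - f$ ($b{\left(f \right)} = -3 - \left(41 + f\right) = -44 - f$)
$g = 4$ ($g = 3 \cdot \frac{1}{3} \cdot 4 = 1 \cdot 4 = 4$)
$Q{\left(V \right)} = 3 - V$
$n{\left(C,U \right)} = - 20 C$ ($n{\left(C,U \right)} = - 5 C 4 = - 5 \cdot 4 C = - 20 C$)
$\sqrt{b{\left(-108 \right)} + n{\left(Q{\left(4 \right)},1 \left(-44\right) \right)}} = \sqrt{\left(-44 - -108\right) - 20 \left(3 - 4\right)} = \sqrt{\left(-44 + 108\right) - 20 \left(3 - 4\right)} = \sqrt{64 - -20} = \sqrt{64 + 20} = \sqrt{84} = 2 \sqrt{21}$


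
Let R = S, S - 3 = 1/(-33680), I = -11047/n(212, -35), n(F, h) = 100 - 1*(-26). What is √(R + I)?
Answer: I*√2647378848905/176820 ≈ 9.2019*I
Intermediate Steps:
n(F, h) = 126 (n(F, h) = 100 + 26 = 126)
I = -11047/126 ≈ -87.675
S = 101039/33680 (S = 3 + 1/(-33680) = 3 - 1/33680 = 101039/33680 ≈ 3.0000)
R = 101039/33680 ≈ 3.0000
√(R + I) = √(101039/33680 - 11047/126) = √(-179666023/2121840) = I*√2647378848905/176820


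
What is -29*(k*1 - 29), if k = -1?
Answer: 870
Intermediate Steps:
-29*(k*1 - 29) = -29*(-1*1 - 29) = -29*(-1 - 29) = -29*(-30) = 870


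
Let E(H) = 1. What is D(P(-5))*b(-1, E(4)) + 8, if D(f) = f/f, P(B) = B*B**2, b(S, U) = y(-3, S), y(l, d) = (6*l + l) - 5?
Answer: -18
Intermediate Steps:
y(l, d) = -5 + 7*l (y(l, d) = 7*l - 5 = -5 + 7*l)
b(S, U) = -26 (b(S, U) = -5 + 7*(-3) = -5 - 21 = -26)
P(B) = B**3
D(f) = 1
D(P(-5))*b(-1, E(4)) + 8 = 1*(-26) + 8 = -26 + 8 = -18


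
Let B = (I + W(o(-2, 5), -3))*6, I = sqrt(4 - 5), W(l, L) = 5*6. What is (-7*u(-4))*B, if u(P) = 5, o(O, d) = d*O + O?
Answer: -6300 - 210*I ≈ -6300.0 - 210.0*I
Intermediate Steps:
o(O, d) = O + O*d (o(O, d) = O*d + O = O + O*d)
W(l, L) = 30
I
B = 180 + 6*I (B = (I + 30)*6 = (30 + I)*6 = 180 + 6*I ≈ 180.0 + 6.0*I)
(-7*u(-4))*B = (-7*5)*(180 + 6*I) = -35*(180 + 6*I) = -6300 - 210*I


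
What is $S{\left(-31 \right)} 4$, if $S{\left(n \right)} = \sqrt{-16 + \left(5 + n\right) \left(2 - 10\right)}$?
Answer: $32 \sqrt{3} \approx 55.426$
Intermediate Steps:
$S{\left(n \right)} = \sqrt{-56 - 8 n}$ ($S{\left(n \right)} = \sqrt{-16 + \left(5 + n\right) \left(-8\right)} = \sqrt{-16 - \left(40 + 8 n\right)} = \sqrt{-56 - 8 n}$)
$S{\left(-31 \right)} 4 = 2 \sqrt{-14 - -62} \cdot 4 = 2 \sqrt{-14 + 62} \cdot 4 = 2 \sqrt{48} \cdot 4 = 2 \cdot 4 \sqrt{3} \cdot 4 = 8 \sqrt{3} \cdot 4 = 32 \sqrt{3}$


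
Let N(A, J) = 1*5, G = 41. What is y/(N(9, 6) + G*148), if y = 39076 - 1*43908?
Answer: -4832/6073 ≈ -0.79565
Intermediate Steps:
N(A, J) = 5
y = -4832 (y = 39076 - 43908 = -4832)
y/(N(9, 6) + G*148) = -4832/(5 + 41*148) = -4832/(5 + 6068) = -4832/6073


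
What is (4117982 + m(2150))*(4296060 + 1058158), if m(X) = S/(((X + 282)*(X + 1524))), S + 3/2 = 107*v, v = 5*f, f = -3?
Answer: 197007707016779985551/8935168 ≈ 2.2049e+13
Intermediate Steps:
v = -15 (v = 5*(-3) = -15)
S = -3213/2 (S = -3/2 + 107*(-15) = -3/2 - 1605 = -3213/2 ≈ -1606.5)
m(X) = -3213/(2*(282 + X)*(1524 + X)) (m(X) = -3213*1/((X + 282)*(X + 1524))/2 = -3213*1/((282 + X)*(1524 + X))/2 = -3213/(2*(282 + X)*(1524 + X)))
(4117982 + m(2150))*(4296060 + 1058158) = (4117982 - 3213/(859536 + 2*2150² + 3612*2150))*(4296060 + 1058158) = (4117982 - 3213/(859536 + 2*4622500 + 7765800))*5354218 = (4117982 - 3213/(859536 + 9245000 + 7765800))*5354218 = (4117982 - 3213/17870336)*5354218 = (73589721978739/17870336)*5354218 = 197007707016779985551/8935168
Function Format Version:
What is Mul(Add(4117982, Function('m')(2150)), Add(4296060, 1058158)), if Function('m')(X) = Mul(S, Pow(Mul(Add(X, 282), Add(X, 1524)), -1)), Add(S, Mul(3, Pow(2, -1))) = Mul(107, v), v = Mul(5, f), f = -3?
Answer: Rational(197007707016779985551, 8935168) ≈ 2.2049e+13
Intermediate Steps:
v = -15 (v = Mul(5, -3) = -15)
S = Rational(-3213, 2) (S = Add(Rational(-3, 2), Mul(107, -15)) = Add(Rational(-3, 2), -1605) = Rational(-3213, 2) ≈ -1606.5)
Function('m')(X) = Mul(Rational(-3213, 2), Pow(Add(282, X), -1), Pow(Add(1524, X), -1)) (Function('m')(X) = Mul(Rational(-3213, 2), Pow(Mul(Add(X, 282), Add(X, 1524)), -1)) = Mul(Rational(-3213, 2), Pow(Mul(Add(282, X), Add(1524, X)), -1)) = Mul(Rational(-3213, 2), Mul(Pow(Add(282, X), -1), Pow(Add(1524, X), -1))) = Mul(Rational(-3213, 2), Pow(Add(282, X), -1), Pow(Add(1524, X), -1)))
Mul(Add(4117982, Function('m')(2150)), Add(4296060, 1058158)) = Mul(Add(4117982, Mul(-3213, Pow(Add(859536, Mul(2, Pow(2150, 2)), Mul(3612, 2150)), -1))), Add(4296060, 1058158)) = Mul(Add(4117982, Mul(-3213, Pow(Add(859536, Mul(2, 4622500), 7765800), -1))), 5354218) = Mul(Add(4117982, Mul(-3213, Pow(Add(859536, 9245000, 7765800), -1))), 5354218) = Mul(Add(4117982, Mul(-3213, Pow(17870336, -1))), 5354218) = Mul(Add(4117982, Mul(-3213, Rational(1, 17870336))), 5354218) = Mul(Add(4117982, Rational(-3213, 17870336)), 5354218) = Mul(Rational(73589721978739, 17870336), 5354218) = Rational(197007707016779985551, 8935168)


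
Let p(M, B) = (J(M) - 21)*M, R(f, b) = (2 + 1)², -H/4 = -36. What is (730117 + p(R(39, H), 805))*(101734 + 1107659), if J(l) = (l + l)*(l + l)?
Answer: 886296403692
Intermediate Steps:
H = 144 (H = -4*(-36) = 144)
J(l) = 4*l² (J(l) = (2*l)*(2*l) = 4*l²)
R(f, b) = 9 (R(f, b) = 3² = 9)
p(M, B) = M*(-21 + 4*M²) (p(M, B) = (4*M² - 21)*M = (-21 + 4*M²)*M = M*(-21 + 4*M²))
(730117 + p(R(39, H), 805))*(101734 + 1107659) = (730117 + 9*(-21 + 4*9²))*(101734 + 1107659) = (730117 + 9*(-21 + 4*81))*1209393 = (730117 + 9*(-21 + 324))*1209393 = (730117 + 9*303)*1209393 = (730117 + 2727)*1209393 = 732844*1209393 = 886296403692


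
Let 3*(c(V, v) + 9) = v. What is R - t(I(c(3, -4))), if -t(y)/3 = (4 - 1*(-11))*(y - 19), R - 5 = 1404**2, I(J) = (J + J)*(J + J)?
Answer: 1989586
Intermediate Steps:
c(V, v) = -9 + v/3
I(J) = 4*J**2 (I(J) = (2*J)*(2*J) = 4*J**2)
R = 1971221 (R = 5 + 1404**2 = 5 + 1971216 = 1971221)
t(y) = 855 - 45*y (t(y) = -3*(4 - 1*(-11))*(y - 19) = -3*(4 + 11)*(-19 + y) = -45*(-19 + y) = -3*(-285 + 15*y) = 855 - 45*y)
R - t(I(c(3, -4))) = 1971221 - (855 - 180*(-9 + (1/3)*(-4))**2) = 1971221 - (855 - 180*(-9 - 4/3)**2) = 1971221 - (855 - 180*(-31/3)**2) = 1971221 - (855 - 180*961/9) = 1971221 - (855 - 45*3844/9) = 1971221 - (855 - 19220) = 1971221 - 1*(-18365) = 1971221 + 18365 = 1989586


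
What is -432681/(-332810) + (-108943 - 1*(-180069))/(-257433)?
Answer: 7974083983/7788752430 ≈ 1.0238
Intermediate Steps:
-432681/(-332810) + (-108943 - 1*(-180069))/(-257433) = -432681*(-1/332810) + (-108943 + 180069)*(-1/257433) = 432681/332810 + 71126*(-1/257433) = 432681/332810 - 6466/23403 = 7974083983/7788752430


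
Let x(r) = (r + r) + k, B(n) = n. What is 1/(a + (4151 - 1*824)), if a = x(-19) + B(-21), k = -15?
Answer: 1/3253 ≈ 0.00030741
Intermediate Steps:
x(r) = -15 + 2*r (x(r) = (r + r) - 15 = 2*r - 15 = -15 + 2*r)
a = -74 (a = (-15 + 2*(-19)) - 21 = (-15 - 38) - 21 = -53 - 21 = -74)
1/(a + (4151 - 1*824)) = 1/(-74 + (4151 - 1*824)) = 1/(-74 + (4151 - 824)) = 1/(-74 + 3327) = 1/3253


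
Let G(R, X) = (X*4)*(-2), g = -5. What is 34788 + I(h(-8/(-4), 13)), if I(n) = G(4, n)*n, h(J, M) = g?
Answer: 34588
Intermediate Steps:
G(R, X) = -8*X (G(R, X) = (4*X)*(-2) = -8*X)
h(J, M) = -5
I(n) = -8*n² (I(n) = (-8*n)*n = -8*n²)
34788 + I(h(-8/(-4), 13)) = 34788 - 8*(-5)² = 34788 - 8*25 = 34788 - 200 = 34588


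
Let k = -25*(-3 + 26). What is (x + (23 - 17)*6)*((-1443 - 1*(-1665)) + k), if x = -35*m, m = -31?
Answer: -395713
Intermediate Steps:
x = 1085 (x = -35*(-31) = 1085)
k = -575 (k = -25*23 = -575)
(x + (23 - 17)*6)*((-1443 - 1*(-1665)) + k) = (1085 + (23 - 17)*6)*((-1443 - 1*(-1665)) - 575) = (1085 + 6*6)*((-1443 + 1665) - 575) = (1085 + 36)*(222 - 575) = 1121*(-353) = -395713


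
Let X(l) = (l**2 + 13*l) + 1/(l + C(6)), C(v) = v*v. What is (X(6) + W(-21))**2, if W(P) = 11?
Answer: 27573001/1764 ≈ 15631.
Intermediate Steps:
C(v) = v**2
X(l) = l**2 + 1/(36 + l) + 13*l (X(l) = (l**2 + 13*l) + 1/(l + 6**2) = (l**2 + 13*l) + 1/(l + 36) = (l**2 + 13*l) + 1/(36 + l) = l**2 + 1/(36 + l) + 13*l)
(X(6) + W(-21))**2 = ((1 + 6**3 + 49*6**2 + 468*6)/(36 + 6) + 11)**2 = ((1 + 216 + 49*36 + 2808)/42 + 11)**2 = ((1 + 216 + 1764 + 2808)/42 + 11)**2 = ((1/42)*4789 + 11)**2 = (4789/42 + 11)**2 = (5251/42)**2 = 27573001/1764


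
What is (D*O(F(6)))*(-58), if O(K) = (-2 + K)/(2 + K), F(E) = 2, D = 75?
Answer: 0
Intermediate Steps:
O(K) = (-2 + K)/(2 + K)
(D*O(F(6)))*(-58) = (75*((-2 + 2)/(2 + 2)))*(-58) = (75*(0/4))*(-58) = (75*((¼)*0))*(-58) = (75*0)*(-58) = 0*(-58) = 0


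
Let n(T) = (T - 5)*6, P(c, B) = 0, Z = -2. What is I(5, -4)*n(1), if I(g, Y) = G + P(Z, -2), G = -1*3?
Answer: 72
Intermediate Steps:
G = -3
n(T) = -30 + 6*T (n(T) = (-5 + T)*6 = -30 + 6*T)
I(g, Y) = -3 (I(g, Y) = -3 + 0 = -3)
I(5, -4)*n(1) = -3*(-30 + 6*1) = -3*(-30 + 6) = -3*(-24) = 72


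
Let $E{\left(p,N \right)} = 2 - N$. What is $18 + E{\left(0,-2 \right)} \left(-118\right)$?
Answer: $-454$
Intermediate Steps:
$18 + E{\left(0,-2 \right)} \left(-118\right) = 18 + \left(2 - -2\right) \left(-118\right) = 18 + \left(2 + 2\right) \left(-118\right) = 18 + 4 \left(-118\right) = 18 - 472 = -454$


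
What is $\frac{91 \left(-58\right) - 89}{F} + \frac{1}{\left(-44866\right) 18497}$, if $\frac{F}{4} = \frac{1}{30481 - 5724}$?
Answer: $- \frac{55133842955351621}{1659772804} \approx -3.3218 \cdot 10^{7}$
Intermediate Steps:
$F = \frac{4}{24757}$ ($F = \frac{4}{30481 - 5724} = \frac{4}{24757} \approx 0.00016157$)
$\frac{91 \left(-58\right) - 89}{F} + \frac{1}{\left(-44866\right) 18497} = \frac{91 \left(-58\right) - 89}{\frac{4}{24757}} + \frac{1}{\left(-44866\right) 18497} = \left(-5278 - 89\right) \frac{24757}{4} - \frac{1}{829886402} = \left(-5367\right) \frac{24757}{4} - \frac{1}{829886402} = - \frac{132870819}{4} - \frac{1}{829886402} = - \frac{55133842955351621}{1659772804}$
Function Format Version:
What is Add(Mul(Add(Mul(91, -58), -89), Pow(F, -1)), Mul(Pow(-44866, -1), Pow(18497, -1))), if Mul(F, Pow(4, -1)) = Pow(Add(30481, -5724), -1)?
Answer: Rational(-55133842955351621, 1659772804) ≈ -3.3218e+7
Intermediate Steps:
F = Rational(4, 24757) (F = Mul(4, Pow(Add(30481, -5724), -1)) = Mul(4, Pow(24757, -1)) = Mul(4, Rational(1, 24757)) = Rational(4, 24757) ≈ 0.00016157)
Add(Mul(Add(Mul(91, -58), -89), Pow(F, -1)), Mul(Pow(-44866, -1), Pow(18497, -1))) = Add(Mul(Add(Mul(91, -58), -89), Pow(Rational(4, 24757), -1)), Mul(Pow(-44866, -1), Pow(18497, -1))) = Add(Mul(Add(-5278, -89), Rational(24757, 4)), Mul(Rational(-1, 44866), Rational(1, 18497))) = Add(Mul(-5367, Rational(24757, 4)), Rational(-1, 829886402)) = Add(Rational(-132870819, 4), Rational(-1, 829886402)) = Rational(-55133842955351621, 1659772804)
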